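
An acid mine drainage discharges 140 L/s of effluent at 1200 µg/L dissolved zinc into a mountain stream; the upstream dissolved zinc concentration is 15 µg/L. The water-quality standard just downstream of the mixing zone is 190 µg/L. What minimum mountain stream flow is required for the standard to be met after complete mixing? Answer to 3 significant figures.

808 L/s

Set C_mix = 190: (Q·15.00 + 140.0·1200) / (Q + 140.0) = 190
→ Q = 140.0·(1200 − 190)/(190 − 15.00) = 808.0 L/s.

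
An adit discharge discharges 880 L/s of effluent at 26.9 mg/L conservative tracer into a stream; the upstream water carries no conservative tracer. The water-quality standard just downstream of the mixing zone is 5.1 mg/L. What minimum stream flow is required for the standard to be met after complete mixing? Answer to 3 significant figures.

3760 L/s

Set C_mix = 5.1: (Q·0 + 880.0·26.90) / (Q + 880.0) = 5.1
→ Q = 880.0·(26.90 − 5.1)/(5.1 − 0) = 3762 L/s.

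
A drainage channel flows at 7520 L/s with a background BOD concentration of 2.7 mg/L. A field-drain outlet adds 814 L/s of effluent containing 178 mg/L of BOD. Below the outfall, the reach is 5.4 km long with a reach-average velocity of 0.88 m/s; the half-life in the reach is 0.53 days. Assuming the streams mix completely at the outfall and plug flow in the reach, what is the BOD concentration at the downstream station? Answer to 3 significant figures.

Mixed concentration C = ΣQC/ΣQ = (7520·2.700 + 814.0·178.0) / 8334 = 165200/8334 = 19.82 mg/L.
Travel time t = 5.4·1000 / 0.88 = 6136 s = 1.705 h.
Half-life 0.53 d → k = ln 2 / 0.53 = 1.308 d⁻¹.
First-order decay: C = 19.82·exp(−k·t) = 19.82·0.9113 = 18.06 mg/L.

18.1 mg/L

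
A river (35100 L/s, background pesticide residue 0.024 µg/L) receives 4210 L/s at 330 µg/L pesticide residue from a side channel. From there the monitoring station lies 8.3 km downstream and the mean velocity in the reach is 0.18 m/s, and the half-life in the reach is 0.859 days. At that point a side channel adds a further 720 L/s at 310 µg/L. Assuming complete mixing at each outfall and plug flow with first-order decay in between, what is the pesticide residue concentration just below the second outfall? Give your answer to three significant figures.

28.2 µg/L

Flow-weighted average: C = (35100·0.02400 + 4210·330.0) / 39310 = 1390000/39310 = 35.36 µg/L; combined flow 39310 L/s.
Travel time t = 8.3·1000 / 0.18 = 46110 s = 12.81 h.
Half-life 0.859 d → k = ln 2 / 0.859 = 0.8069 d⁻¹.
After decay, C = 35.36 × e^(−kt) = 35.36 × 0.6501 = 22.99 µg/L.
Second outfall: C = (39310·22.99 + 720.0·310.0)/40030 = 28.15 µg/L.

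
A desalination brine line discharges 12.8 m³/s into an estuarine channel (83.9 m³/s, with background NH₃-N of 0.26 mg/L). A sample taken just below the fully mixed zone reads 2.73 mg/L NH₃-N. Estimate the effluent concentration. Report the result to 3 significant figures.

18.9 mg/L

Mass balance: 83.90·0.2600 + 12.80·Cₑ = 96.70·2.730
→ Cₑ = (96.70·2.730 − 83.90·0.2600) / 12.80 = 18.92 mg/L.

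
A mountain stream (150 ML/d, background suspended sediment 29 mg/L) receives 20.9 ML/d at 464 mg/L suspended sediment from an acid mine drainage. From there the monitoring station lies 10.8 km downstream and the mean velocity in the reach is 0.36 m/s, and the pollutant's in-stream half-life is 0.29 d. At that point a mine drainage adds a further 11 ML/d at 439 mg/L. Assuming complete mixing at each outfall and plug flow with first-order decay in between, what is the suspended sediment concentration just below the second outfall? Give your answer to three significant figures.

60.2 mg/L

Conservation of mass: C = (150.0·29.00 + 20.90·464.0) / 170.9 = 14050/170.9 = 82.20 mg/L; combined flow 170.9 ML/d.
Travel time t = 10.8·1000 / 0.36 = 30000 s = 8.333 h.
Half-life 0.29 d → k = ln 2 / 0.29 = 2.390 d⁻¹.
After decay, C = 82.20 × e^(−kt) = 82.20 × 0.4361 = 35.85 mg/L.
At the second outfall, C = (170.9·35.85 + 11.00·439.0) / (170.9 + 11.00) = 60.23 mg/L.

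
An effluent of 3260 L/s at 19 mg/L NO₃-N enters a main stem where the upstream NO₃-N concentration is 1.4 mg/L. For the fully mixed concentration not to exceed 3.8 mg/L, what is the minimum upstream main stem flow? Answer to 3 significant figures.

20600 L/s

Set C_mix = 3.8: (Q·1.400 + 3260·19.00) / (Q + 3260) = 3.8
→ Q = 3260·(19.00 − 3.8)/(3.8 − 1.400) = 20650 L/s.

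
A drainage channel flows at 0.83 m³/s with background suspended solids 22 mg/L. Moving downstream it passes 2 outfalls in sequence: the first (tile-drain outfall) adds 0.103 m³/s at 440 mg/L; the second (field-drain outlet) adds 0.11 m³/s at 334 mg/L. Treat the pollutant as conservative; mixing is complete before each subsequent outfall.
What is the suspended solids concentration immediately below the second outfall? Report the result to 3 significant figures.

96.2 mg/L

Below outfall 1: Q → 0.9330 m³/s, C = (0.8300·22.00 + 0.1030·440.0)/0.9330 = 68.15 mg/L.
Below outfall 2: Q → 1.043 m³/s, C = (0.9330·68.15 + 0.1100·334.0)/1.043 = 96.18 mg/L.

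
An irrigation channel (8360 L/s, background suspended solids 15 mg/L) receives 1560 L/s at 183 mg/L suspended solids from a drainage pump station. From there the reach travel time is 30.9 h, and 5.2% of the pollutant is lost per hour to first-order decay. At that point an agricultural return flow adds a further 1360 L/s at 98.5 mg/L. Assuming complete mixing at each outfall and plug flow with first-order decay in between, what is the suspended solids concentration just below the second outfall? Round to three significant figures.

18.9 mg/L

After mixing, C = (8360·15.00 + 1560·183.0) / 9920 = 410900/9920 = 41.42 mg/L; combined flow 9920 L/s.
5.2%/h lost → k = −ln(1 − 0.052) = 0.05340 h⁻¹.
Decay over the reach: 41.42·exp(−kt) = 41.42·0.1920 = 7.954 mg/L.
At the second outfall, C = (9920·7.954 + 1360·98.50) / (9920 + 1360) = 18.87 mg/L.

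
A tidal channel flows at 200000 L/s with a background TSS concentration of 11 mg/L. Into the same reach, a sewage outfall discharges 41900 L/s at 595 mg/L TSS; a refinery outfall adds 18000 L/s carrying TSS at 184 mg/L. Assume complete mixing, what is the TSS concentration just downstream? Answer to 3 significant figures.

117 mg/L

Flow-weighted average: C = (200000·11.00 + 41900·595.0 + 18000·184.0) / 259900 = 30440000/259900 = 117.1 mg/L.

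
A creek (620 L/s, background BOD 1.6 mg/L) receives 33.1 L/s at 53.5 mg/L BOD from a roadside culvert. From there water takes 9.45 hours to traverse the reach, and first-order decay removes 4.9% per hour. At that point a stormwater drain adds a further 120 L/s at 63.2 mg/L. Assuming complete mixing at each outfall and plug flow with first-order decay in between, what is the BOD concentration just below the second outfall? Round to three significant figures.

12.0 mg/L

Mass balance: C = (620.0·1.600 + 33.10·53.50) / 653.1 = 2763/653.1 = 4.230 mg/L; combined flow 653.1 L/s.
4.9%/h lost → k = −ln(1 − 0.049) = 0.05024 h⁻¹.
First-order decay: C = 4.230·exp(−k·t) = 4.230·0.6220 = 2.631 mg/L.
At the second outfall, C = (653.1·2.631 + 120.0·63.20) / (653.1 + 120.0) = 12.03 mg/L.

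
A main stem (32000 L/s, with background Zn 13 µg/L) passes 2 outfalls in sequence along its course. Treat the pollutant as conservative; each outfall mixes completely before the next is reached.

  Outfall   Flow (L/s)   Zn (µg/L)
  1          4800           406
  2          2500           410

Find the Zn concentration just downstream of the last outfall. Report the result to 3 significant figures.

86.3 µg/L

Below outfall 1: Q → 36800 L/s, C = (32000·13.00 + 4800·406.0)/36800 = 64.26 µg/L.
Below outfall 2: Q → 39300 L/s, C = (36800·64.26 + 2500·410.0)/39300 = 86.25 µg/L.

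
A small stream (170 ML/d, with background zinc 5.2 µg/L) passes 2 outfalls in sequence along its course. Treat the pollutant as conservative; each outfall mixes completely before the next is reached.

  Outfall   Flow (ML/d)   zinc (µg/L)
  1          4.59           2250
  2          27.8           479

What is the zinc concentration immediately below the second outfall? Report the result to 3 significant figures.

Outfall 1: combined Q = 174.6 ML/d; C = (170.0·5.200 + 4.590·2250)/174.6 = 64.22 µg/L.
Outfall 2: combined Q = 202.4 ML/d; C = (174.6·64.22 + 27.80·479.0)/202.4 = 121.2 µg/L.

121 µg/L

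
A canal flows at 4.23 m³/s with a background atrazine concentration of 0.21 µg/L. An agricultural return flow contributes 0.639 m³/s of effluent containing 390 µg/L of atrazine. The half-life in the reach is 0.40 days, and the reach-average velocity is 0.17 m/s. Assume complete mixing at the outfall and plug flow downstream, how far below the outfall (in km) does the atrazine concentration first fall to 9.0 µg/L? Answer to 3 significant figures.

14.8 km

After mixing, C = (4.230·0.2100 + 0.6390·390.0) / 4.869 = 250.1/4.869 = 51.37 µg/L.
Half-life 0.40 d → k = ln 2 / 0.40 = 1.733 d⁻¹.
Set 51.37·exp(−k·t) = 9.0 → t = ln(51.37/9.0)/k = 86840 s = 24.12 h.
Distance = v·t = 0.17·86840 = 14760 m = 14.76 km.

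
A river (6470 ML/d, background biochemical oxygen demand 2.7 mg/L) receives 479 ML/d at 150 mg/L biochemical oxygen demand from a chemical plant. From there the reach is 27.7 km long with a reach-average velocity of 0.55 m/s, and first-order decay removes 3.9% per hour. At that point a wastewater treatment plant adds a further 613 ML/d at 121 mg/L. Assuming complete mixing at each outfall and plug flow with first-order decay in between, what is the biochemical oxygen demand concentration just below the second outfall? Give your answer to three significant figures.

Flow-weighted average: C = (6470·2.700 + 479.0·150.0) / 6949 = 89320/6949 = 12.85 mg/L; combined flow 6949 ML/d.
Travel time t = 27.7·1000 / 0.55 = 50360 s = 13.99 h.
3.9%/h lost → k = −ln(1 − 0.039) = 0.03978 h⁻¹.
First-order decay: C = 12.85·exp(−k·t) = 12.85·0.5732 = 7.368 mg/L.
Second outfall: C = (6949·7.368 + 613.0·121.0)/7562 = 16.58 mg/L.

16.6 mg/L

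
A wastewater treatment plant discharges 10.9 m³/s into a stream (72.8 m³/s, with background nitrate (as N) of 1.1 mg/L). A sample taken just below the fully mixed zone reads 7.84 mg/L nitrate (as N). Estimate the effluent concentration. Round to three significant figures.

Mass balance: 72.80·1.100 + 10.90·Cₑ = 83.70·7.840
→ Cₑ = (83.70·7.840 − 72.80·1.100) / 10.90 = 52.86 mg/L.

52.9 mg/L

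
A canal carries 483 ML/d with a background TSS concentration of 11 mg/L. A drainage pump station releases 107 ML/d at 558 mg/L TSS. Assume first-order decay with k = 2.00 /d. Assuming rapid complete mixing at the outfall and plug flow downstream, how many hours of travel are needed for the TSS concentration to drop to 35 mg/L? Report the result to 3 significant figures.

13.8 h

Mass balance: C = (483.0·11.00 + 107.0·558.0) / 590.0 = 65020/590.0 = 110.2 mg/L.
110.2·exp(−k·t) = 35 → t = ln(110.2/35)/k = 49550 s = 13.76 h.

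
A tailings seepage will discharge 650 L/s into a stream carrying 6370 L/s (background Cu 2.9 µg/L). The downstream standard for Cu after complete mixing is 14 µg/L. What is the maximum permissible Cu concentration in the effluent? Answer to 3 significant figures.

123 µg/L

At the limit, (Qr·Cr + Qe·Cₑ)/(Qr + Qe) = 14:
Cₑ = (7020·14 − 6370·2.900) / 650.0 = 122.8 µg/L.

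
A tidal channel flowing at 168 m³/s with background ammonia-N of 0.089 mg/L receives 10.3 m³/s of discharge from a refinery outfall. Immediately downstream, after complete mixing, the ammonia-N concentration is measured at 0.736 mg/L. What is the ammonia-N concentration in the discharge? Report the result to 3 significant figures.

11.3 mg/L

Mass balance: 168.0·0.08900 + 10.30·Cₑ = 178.3·0.7360
→ Cₑ = (178.3·0.7360 − 168.0·0.08900) / 10.30 = 11.29 mg/L.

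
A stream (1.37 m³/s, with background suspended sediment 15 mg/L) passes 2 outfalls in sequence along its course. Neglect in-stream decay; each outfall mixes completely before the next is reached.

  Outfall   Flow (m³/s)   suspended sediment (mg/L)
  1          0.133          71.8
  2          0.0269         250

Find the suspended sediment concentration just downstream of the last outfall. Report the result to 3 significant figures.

24.1 mg/L

Below outfall 1: Q → 1.503 m³/s, C = (1.370·15.00 + 0.1330·71.80)/1.503 = 20.03 mg/L.
Below outfall 2: Q → 1.530 m³/s, C = (1.503·20.03 + 0.02690·250.0)/1.530 = 24.07 mg/L.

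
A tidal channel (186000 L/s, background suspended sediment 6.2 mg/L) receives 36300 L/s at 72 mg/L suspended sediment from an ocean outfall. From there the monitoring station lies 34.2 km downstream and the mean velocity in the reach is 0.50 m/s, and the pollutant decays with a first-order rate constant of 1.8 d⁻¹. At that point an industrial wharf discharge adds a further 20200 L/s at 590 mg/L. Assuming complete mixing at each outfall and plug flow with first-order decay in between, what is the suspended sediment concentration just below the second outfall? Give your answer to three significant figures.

52.9 mg/L

Flow-weighted average: C = (186000·6.200 + 36300·72.00) / 222300 = 3767000/222300 = 16.94 mg/L; combined flow 222300 L/s.
Travel time t = 34.2·1000 / 0.50 = 68400 s = 19.00 h.
First-order decay: C = 16.94·exp(−k·t) = 16.94·0.2405 = 4.075 mg/L.
Second outfall: C = (222300·4.075 + 20200·590.0)/242500 = 52.88 mg/L.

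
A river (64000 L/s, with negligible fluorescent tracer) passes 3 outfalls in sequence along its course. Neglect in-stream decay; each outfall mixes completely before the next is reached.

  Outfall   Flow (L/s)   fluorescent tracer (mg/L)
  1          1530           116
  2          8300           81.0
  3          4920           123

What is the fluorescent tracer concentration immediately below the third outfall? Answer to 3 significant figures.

After outfall 1: Q = 64000 + 1530 = 65530 L/s; C = (64000·0 + 1530·116.0)/65530 = 2.708 mg/L.
After outfall 2: Q = 65530 + 8300 = 73830 L/s; C = (65530·2.708 + 8300·81.00)/73830 = 11.51 mg/L.
After outfall 3: Q = 73830 + 4920 = 78750 L/s; C = (73830·11.51 + 4920·123.0)/78750 = 18.48 mg/L.

18.5 mg/L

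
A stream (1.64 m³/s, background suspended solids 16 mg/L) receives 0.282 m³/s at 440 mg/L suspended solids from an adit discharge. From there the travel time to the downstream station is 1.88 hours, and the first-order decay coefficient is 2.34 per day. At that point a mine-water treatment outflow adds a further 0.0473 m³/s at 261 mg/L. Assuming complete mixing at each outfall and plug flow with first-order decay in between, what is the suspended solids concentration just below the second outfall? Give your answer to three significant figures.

Flow-weighted average: C = (1.640·16.00 + 0.2820·440.0) / 1.922 = 150.3/1.922 = 78.21 mg/L; combined flow 1.922 m³/s.
After decay, C = 78.21 × e^(−kt) = 78.21 × 0.8325 = 65.11 mg/L.
At the second outfall, C = (1.922·65.11 + 0.04730·261.0) / (1.922 + 0.04730) = 69.82 mg/L.

69.8 mg/L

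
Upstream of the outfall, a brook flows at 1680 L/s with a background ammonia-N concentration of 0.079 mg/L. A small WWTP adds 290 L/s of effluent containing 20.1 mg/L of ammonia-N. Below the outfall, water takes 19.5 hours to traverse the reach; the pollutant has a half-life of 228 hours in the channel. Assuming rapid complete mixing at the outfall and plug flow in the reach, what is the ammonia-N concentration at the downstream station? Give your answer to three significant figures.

Flow-weighted average: C = (1680·0.07900 + 290.0·20.10) / 1970 = 5962/1970 = 3.026 mg/L.
Half-life 228 h → k = ln 2 / 228 = 0.003040 h⁻¹ = 0.07296 d⁻¹.
First-order decay: C = 3.026·exp(−k·t) = 3.026·0.9424 = 2.852 mg/L.

2.85 mg/L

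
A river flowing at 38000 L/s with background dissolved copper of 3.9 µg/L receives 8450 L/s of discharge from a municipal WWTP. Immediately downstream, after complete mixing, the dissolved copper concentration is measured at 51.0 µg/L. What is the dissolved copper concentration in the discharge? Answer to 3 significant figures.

263 µg/L

Mass balance: 38000·3.900 + 8450·Cₑ = 46450·51.00
→ Cₑ = (46450·51.00 − 38000·3.900) / 8450 = 262.8 µg/L.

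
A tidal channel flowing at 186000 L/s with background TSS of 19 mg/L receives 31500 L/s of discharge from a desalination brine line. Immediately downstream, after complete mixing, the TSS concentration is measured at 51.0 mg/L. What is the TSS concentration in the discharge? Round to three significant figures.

Mass balance: 186000·19.00 + 31500·Cₑ = 217500·51.00
→ Cₑ = (217500·51.00 − 186000·19.00) / 31500 = 240.0 mg/L.

240 mg/L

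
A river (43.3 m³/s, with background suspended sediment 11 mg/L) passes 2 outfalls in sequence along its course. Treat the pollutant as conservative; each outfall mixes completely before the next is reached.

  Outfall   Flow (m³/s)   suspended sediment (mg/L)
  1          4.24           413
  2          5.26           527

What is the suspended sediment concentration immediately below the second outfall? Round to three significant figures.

After outfall 1: Q = 43.30 + 4.240 = 47.54 m³/s; C = (43.30·11.00 + 4.240·413.0)/47.54 = 46.85 mg/L.
After outfall 2: Q = 47.54 + 5.260 = 52.80 m³/s; C = (47.54·46.85 + 5.260·527.0)/52.80 = 94.69 mg/L.

94.7 mg/L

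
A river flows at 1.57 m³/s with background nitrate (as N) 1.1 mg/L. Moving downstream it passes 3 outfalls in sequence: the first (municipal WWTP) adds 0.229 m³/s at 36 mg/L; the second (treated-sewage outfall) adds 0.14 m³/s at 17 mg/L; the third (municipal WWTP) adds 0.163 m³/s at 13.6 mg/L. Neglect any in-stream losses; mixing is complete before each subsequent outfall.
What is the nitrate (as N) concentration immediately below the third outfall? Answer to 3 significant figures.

6.93 mg/L

Outfall 1: combined Q = 1.799 m³/s; C = (1.570·1.100 + 0.2290·36.00)/1.799 = 5.543 mg/L.
Outfall 2: combined Q = 1.939 m³/s; C = (1.799·5.543 + 0.1400·17.00)/1.939 = 6.370 mg/L.
Outfall 3: combined Q = 2.102 m³/s; C = (1.939·6.370 + 0.1630·13.60)/2.102 = 6.930 mg/L.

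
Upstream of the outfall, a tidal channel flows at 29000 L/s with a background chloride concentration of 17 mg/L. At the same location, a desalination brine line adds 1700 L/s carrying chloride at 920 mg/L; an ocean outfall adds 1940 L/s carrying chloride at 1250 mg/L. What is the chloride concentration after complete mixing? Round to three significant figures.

137 mg/L

Mass balance: C = (29000·17.00 + 1700·920.0 + 1940·1250) / 32640 = 4482000/32640 = 137.3 mg/L.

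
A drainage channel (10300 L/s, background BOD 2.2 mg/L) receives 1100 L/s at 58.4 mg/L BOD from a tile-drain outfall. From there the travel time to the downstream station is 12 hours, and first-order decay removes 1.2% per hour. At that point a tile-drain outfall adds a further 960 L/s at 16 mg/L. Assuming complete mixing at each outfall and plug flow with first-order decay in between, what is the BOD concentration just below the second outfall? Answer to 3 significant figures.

7.33 mg/L

After mixing, C = (10300·2.200 + 1100·58.40) / 11400 = 86900/11400 = 7.623 mg/L; combined flow 11400 L/s.
1.2%/h lost → k = −ln(1 − 0.012) = 0.01207 h⁻¹.
Applying C = C₀e^(−kt): 7.623 × 0.8651 = 6.595 mg/L.
Second outfall: C = (11400·6.595 + 960.0·16.00)/12360 = 7.325 mg/L.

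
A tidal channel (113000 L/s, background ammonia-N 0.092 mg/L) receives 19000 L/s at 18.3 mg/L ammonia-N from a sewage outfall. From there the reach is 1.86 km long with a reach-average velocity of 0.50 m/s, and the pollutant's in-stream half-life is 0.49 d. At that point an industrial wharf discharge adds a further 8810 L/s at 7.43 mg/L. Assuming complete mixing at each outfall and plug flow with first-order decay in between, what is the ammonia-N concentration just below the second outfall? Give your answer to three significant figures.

Mass balance: C = (113000·0.09200 + 19000·18.30) / 132000 = 358100/132000 = 2.713 mg/L; combined flow 132000 L/s.
Travel time t = 1.86·1000 / 0.50 = 3720 s = 1.033 h.
Half-life 0.49 d → k = ln 2 / 0.49 = 1.415 d⁻¹.
After decay, C = 2.713 × e^(−kt) = 2.713 × 0.9409 = 2.553 mg/L.
At the second outfall, C = (132000·2.553 + 8810·7.430) / (132000 + 8810) = 2.858 mg/L.

2.86 mg/L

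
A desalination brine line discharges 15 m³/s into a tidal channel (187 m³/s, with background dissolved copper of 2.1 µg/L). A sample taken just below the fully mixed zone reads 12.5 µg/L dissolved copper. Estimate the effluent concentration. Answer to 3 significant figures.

Mass balance: 187.0·2.100 + 15.00·Cₑ = 202.0·12.50
→ Cₑ = (202.0·12.50 − 187.0·2.100) / 15.00 = 142.2 µg/L.

142 µg/L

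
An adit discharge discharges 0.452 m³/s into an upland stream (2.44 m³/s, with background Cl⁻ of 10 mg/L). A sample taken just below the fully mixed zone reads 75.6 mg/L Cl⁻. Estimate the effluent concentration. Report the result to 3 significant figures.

430 mg/L

Mass balance: 2.440·10.00 + 0.4520·Cₑ = 2.892·75.60
→ Cₑ = (2.892·75.60 − 2.440·10.00) / 0.4520 = 429.7 mg/L.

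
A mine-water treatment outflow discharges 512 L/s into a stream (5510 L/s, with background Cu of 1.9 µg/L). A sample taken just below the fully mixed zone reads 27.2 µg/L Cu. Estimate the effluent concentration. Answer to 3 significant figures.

Mass balance: 5510·1.900 + 512.0·Cₑ = 6022·27.20
→ Cₑ = (6022·27.20 − 5510·1.900) / 512.0 = 299.5 µg/L.

299 µg/L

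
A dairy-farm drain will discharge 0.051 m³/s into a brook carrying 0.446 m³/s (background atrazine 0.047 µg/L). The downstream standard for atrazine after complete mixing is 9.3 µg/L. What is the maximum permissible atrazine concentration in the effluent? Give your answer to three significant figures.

90.2 µg/L

At the limit, (Qr·Cr + Qe·Cₑ)/(Qr + Qe) = 9.3:
Cₑ = (0.4970·9.3 − 0.4460·0.04700) / 0.05100 = 90.22 µg/L.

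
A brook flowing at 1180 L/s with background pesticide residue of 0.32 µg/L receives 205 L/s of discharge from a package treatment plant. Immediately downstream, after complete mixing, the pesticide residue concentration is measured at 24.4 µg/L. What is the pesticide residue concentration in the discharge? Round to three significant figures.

163 µg/L

Mass balance: 1180·0.3200 + 205.0·Cₑ = 1385·24.40
→ Cₑ = (1385·24.40 − 1180·0.3200) / 205.0 = 163.0 µg/L.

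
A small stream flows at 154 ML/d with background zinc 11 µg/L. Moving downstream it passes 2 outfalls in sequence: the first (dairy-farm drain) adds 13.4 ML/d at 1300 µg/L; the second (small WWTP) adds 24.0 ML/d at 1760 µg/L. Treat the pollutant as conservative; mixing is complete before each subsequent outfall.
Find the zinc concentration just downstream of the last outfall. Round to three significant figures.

After outfall 1: Q = 154.0 + 13.40 = 167.4 ML/d; C = (154.0·11.00 + 13.40·1300)/167.4 = 114.2 µg/L.
After outfall 2: Q = 167.4 + 24.00 = 191.4 ML/d; C = (167.4·114.2 + 24.00·1760)/191.4 = 320.6 µg/L.

321 µg/L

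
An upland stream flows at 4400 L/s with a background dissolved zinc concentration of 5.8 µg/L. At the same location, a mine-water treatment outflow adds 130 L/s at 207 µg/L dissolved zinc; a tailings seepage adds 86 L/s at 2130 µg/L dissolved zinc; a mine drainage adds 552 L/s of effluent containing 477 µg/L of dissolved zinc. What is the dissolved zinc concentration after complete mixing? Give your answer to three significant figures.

96.5 µg/L

After mixing, C = (4400·5.800 + 130.0·207.0 + 86.00·2130 + 552.0·477.0) / 5168 = 498900/5168 = 96.54 µg/L.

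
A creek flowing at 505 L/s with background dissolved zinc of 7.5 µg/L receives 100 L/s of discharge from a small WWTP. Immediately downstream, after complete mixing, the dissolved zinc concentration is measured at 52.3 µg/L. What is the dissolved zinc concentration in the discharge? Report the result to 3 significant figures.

279 µg/L

Mass balance: 505.0·7.500 + 100.0·Cₑ = 605.0·52.30
→ Cₑ = (605.0·52.30 − 505.0·7.500) / 100.0 = 278.5 µg/L.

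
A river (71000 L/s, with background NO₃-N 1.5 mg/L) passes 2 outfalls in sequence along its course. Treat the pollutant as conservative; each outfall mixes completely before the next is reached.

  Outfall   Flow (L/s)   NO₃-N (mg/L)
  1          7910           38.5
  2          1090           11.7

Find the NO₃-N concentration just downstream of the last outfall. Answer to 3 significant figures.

5.30 mg/L

Outfall 1: combined Q = 78910 L/s; C = (71000·1.500 + 7910·38.50)/78910 = 5.209 mg/L.
Outfall 2: combined Q = 80000 L/s; C = (78910·5.209 + 1090·11.70)/80000 = 5.297 mg/L.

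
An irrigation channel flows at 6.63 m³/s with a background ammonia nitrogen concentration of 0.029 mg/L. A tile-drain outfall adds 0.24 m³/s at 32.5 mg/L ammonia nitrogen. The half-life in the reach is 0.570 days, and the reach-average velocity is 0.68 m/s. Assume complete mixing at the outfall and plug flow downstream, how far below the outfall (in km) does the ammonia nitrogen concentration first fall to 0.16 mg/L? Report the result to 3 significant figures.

Flow-weighted average: C = (6.630·0.02900 + 0.2400·32.50) / 6.870 = 7.992/6.870 = 1.163 mg/L.
Half-life 0.570 d → k = ln 2 / 0.570 = 1.216 d⁻¹.
Set 1.163·exp(−k·t) = 0.16 → t = ln(1.163/0.16)/k = 141000 s = 39.15 h.
Distance = v·t = 0.68·141000 = 95850 m = 95.85 km.

95.8 km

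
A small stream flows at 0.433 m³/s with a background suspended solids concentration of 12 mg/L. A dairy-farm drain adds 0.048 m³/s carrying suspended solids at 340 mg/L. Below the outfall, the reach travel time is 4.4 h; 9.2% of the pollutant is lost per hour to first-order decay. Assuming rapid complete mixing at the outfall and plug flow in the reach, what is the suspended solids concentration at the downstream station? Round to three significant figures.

29.3 mg/L

Flow-weighted average: C = (0.4330·12.00 + 0.04800·340.0) / 0.4810 = 21.52/0.4810 = 44.73 mg/L.
9.2%/h lost → k = −ln(1 − 0.092) = 0.09651 h⁻¹.
Applying C = C₀e^(−kt): 44.73 × 0.6540 = 29.25 mg/L.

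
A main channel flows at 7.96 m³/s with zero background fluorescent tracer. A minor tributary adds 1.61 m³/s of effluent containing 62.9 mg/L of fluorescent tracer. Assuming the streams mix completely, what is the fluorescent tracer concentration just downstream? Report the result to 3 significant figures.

10.6 mg/L

Conservation of mass: C = (7.960·0 + 1.610·62.90) / 9.570 = 101.3/9.570 = 10.58 mg/L.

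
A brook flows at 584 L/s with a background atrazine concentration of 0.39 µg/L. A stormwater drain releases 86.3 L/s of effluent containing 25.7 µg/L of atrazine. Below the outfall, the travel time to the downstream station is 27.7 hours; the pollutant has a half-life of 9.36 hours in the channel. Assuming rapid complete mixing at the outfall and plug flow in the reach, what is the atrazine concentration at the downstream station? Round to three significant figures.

0.469 µg/L

After mixing, C = (584.0·0.3900 + 86.30·25.70) / 670.3 = 2446/670.3 = 3.649 µg/L.
Half-life 9.36 h → k = ln 2 / 9.36 = 0.07405 h⁻¹ = 1.777 d⁻¹.
First-order decay: C = 3.649·exp(−k·t) = 3.649·0.1286 = 0.4691 µg/L.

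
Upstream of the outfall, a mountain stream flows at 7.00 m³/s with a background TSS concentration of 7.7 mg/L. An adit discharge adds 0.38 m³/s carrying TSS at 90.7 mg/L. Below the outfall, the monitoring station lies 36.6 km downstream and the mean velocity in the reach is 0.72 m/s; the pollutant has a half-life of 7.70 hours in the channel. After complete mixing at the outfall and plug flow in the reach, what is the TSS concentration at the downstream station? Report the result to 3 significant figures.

3.36 mg/L

Mass balance: C = (7.000·7.700 + 0.3800·90.70) / 7.380 = 88.37/7.380 = 11.97 mg/L.
Travel time t = 36.6·1000 / 0.72 = 50830 s = 14.12 h.
Half-life 7.70 h → k = ln 2 / 7.70 = 0.09002 h⁻¹ = 2.160 d⁻¹.
After decay, C = 11.97 × e^(−kt) = 11.97 × 0.2805 = 3.359 mg/L.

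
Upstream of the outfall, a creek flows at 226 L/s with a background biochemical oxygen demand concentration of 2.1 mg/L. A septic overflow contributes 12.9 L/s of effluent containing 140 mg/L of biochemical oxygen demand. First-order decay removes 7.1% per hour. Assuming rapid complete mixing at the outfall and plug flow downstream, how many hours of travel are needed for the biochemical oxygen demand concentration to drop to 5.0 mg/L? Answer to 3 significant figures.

8.78 h

After mixing, C = (226.0·2.100 + 12.90·140.0) / 238.9 = 2281/238.9 = 9.546 mg/L.
7.1%/h lost → k = −ln(1 − 0.071) = 0.07365 h⁻¹.
9.546·exp(−k·t) = 5.0 → t = ln(9.546/5.0)/k = 31610 s = 8.781 h.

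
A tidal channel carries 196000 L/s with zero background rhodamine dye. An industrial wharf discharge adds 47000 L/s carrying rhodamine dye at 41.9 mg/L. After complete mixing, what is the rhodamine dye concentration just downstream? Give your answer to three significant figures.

8.10 mg/L

Conservation of mass: C = (196000·0 + 47000·41.90) / 243000 = 1969000/243000 = 8.104 mg/L.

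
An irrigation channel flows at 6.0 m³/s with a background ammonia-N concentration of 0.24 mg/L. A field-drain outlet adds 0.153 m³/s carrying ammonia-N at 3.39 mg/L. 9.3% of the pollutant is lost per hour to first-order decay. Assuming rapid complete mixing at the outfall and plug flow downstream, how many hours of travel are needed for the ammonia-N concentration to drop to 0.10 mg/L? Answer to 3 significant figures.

11.9 h

Mixed concentration C = ΣQC/ΣQ = (6.000·0.2400 + 0.1530·3.390) / 6.153 = 1.959/6.153 = 0.3183 mg/L.
9.3%/h lost → k = −ln(1 − 0.093) = 0.09761 h⁻¹.
0.3183·exp(−k·t) = 0.10 → t = ln(0.3183/0.10)/k = 42700 s = 11.86 h.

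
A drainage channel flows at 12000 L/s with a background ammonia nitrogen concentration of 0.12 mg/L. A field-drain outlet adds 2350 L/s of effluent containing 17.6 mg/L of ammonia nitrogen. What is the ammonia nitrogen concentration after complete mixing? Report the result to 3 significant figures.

Mass balance: C = (12000·0.1200 + 2350·17.60) / 14350 = 42800/14350 = 2.983 mg/L.

2.98 mg/L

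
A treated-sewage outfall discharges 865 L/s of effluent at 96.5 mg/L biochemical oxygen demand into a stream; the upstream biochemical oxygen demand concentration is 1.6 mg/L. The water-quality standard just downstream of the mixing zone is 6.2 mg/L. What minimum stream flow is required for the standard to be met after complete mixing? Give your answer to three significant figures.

17000 L/s

Set C_mix = 6.2: (Q·1.600 + 865.0·96.50) / (Q + 865.0) = 6.2
→ Q = 865.0·(96.50 − 6.2)/(6.2 − 1.600) = 16980 L/s.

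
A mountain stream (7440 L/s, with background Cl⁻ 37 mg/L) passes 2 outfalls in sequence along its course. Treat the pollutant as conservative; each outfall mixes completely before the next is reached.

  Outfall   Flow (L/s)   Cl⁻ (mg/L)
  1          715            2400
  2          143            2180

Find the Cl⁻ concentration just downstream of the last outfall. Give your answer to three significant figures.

278 mg/L

Outfall 1: combined Q = 8155 L/s; C = (7440·37.00 + 715.0·2400)/8155 = 244.2 mg/L.
Outfall 2: combined Q = 8298 L/s; C = (8155·244.2 + 143.0·2180)/8298 = 277.5 mg/L.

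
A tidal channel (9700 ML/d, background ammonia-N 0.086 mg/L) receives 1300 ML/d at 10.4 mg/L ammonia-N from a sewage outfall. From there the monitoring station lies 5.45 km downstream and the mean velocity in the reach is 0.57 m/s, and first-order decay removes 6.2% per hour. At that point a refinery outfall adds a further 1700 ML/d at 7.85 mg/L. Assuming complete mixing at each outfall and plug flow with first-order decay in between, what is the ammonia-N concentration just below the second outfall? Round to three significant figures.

Flow-weighted average: C = (9700·0.08600 + 1300·10.40) / 11000 = 14350/11000 = 1.305 mg/L; combined flow 11000 ML/d.
Travel time t = 5.45·1000 / 0.57 = 9561 s = 2.656 h.
6.2%/h lost → k = −ln(1 − 0.062) = 0.06401 h⁻¹.
Applying C = C₀e^(−kt): 1.305 × 0.8437 = 1.101 mg/L.
At the second outfall, C = (11000·1.101 + 1700·7.850) / (11000 + 1700) = 2.004 mg/L.

2.00 mg/L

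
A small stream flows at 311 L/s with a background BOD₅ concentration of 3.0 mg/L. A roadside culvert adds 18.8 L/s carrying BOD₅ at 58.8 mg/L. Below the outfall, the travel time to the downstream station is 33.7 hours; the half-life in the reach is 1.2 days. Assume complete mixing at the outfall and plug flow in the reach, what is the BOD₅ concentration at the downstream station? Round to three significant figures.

2.75 mg/L

Mass balance: C = (311.0·3.000 + 18.80·58.80) / 329.8 = 2038/329.8 = 6.181 mg/L.
Half-life 1.2 d → k = ln 2 / 1.2 = 0.5776 d⁻¹.
After decay, C = 6.181 × e^(−kt) = 6.181 × 0.4444 = 2.747 mg/L.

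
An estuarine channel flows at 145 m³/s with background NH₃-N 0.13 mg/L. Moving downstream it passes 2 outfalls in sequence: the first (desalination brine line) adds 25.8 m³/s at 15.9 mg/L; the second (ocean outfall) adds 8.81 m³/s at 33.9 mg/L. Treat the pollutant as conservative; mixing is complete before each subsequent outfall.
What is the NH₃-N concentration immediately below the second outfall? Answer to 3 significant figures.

Below outfall 1: Q → 170.8 m³/s, C = (145.0·0.1300 + 25.80·15.90)/170.8 = 2.512 mg/L.
Below outfall 2: Q → 179.6 m³/s, C = (170.8·2.512 + 8.810·33.90)/179.6 = 4.052 mg/L.

4.05 mg/L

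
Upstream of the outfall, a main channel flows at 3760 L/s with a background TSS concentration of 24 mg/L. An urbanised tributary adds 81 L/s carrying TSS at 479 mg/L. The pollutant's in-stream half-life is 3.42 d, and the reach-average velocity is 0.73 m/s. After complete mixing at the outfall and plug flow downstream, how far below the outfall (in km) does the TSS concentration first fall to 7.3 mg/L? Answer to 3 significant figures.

475 km

Mass balance: C = (3760·24.00 + 81.00·479.0) / 3841 = 129000/3841 = 33.60 mg/L.
Half-life 3.42 d → k = ln 2 / 3.42 = 0.2027 d⁻¹.
Set 33.60·exp(−k·t) = 7.3 → t = ln(33.60/7.3)/k = 650700 s = 180.8 h.
Distance = v·t = 0.73·650700 = 475000 m = 475.0 km.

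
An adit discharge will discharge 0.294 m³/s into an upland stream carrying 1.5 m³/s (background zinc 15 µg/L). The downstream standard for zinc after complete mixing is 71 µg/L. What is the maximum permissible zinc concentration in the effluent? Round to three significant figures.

357 µg/L

At the limit, (Qr·Cr + Qe·Cₑ)/(Qr + Qe) = 71:
Cₑ = (1.794·71 − 1.500·15.00) / 0.2940 = 356.7 µg/L.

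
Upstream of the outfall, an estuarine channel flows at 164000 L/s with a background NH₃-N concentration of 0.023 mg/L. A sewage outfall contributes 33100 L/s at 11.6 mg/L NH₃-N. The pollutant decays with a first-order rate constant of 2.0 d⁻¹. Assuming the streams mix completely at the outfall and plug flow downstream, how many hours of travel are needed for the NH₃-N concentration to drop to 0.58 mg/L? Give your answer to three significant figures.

Conservation of mass: C = (164000·0.02300 + 33100·11.60) / 197100 = 387700/197100 = 1.967 mg/L.
1.967·exp(−k·t) = 0.58 → t = ln(1.967/0.58)/k = 52760 s = 14.66 h.

14.7 h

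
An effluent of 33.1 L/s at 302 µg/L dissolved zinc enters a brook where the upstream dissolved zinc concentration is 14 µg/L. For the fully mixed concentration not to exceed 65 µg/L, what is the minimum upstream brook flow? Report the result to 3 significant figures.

154 L/s

Set C_mix = 65: (Q·14.00 + 33.10·302.0) / (Q + 33.10) = 65
→ Q = 33.10·(302.0 − 65)/(65 − 14.00) = 153.8 L/s.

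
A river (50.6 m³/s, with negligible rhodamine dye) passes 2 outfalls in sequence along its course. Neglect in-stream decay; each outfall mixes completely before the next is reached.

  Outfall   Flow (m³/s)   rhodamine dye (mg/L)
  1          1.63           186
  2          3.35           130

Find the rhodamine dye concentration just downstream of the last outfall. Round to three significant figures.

Outfall 1: combined Q = 52.23 m³/s; C = (50.60·0 + 1.630·186.0)/52.23 = 5.805 mg/L.
Outfall 2: combined Q = 55.58 m³/s; C = (52.23·5.805 + 3.350·130.0)/55.58 = 13.29 mg/L.

13.3 mg/L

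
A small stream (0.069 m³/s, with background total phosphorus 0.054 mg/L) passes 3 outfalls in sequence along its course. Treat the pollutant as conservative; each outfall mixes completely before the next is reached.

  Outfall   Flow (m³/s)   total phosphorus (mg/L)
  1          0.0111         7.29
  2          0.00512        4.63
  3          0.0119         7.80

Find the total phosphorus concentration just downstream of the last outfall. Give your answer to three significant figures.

2.07 mg/L

Below outfall 1: Q → 0.08010 m³/s, C = (0.06900·0.05400 + 0.01110·7.290)/0.08010 = 1.057 mg/L.
Below outfall 2: Q → 0.08522 m³/s, C = (0.08010·1.057 + 0.005120·4.630)/0.08522 = 1.271 mg/L.
Below outfall 3: Q → 0.09712 m³/s, C = (0.08522·1.271 + 0.01190·7.800)/0.09712 = 2.071 mg/L.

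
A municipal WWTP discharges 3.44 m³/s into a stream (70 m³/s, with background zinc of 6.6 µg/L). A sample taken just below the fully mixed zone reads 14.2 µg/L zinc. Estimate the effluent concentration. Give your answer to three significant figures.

169 µg/L

Mass balance: 70.00·6.600 + 3.440·Cₑ = 73.44·14.20
→ Cₑ = (73.44·14.20 − 70.00·6.600) / 3.440 = 168.9 µg/L.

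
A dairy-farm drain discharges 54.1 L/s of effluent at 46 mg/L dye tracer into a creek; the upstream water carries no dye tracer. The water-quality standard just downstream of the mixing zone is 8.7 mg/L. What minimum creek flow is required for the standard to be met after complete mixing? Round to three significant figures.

Set C_mix = 8.7: (Q·0 + 54.10·46.00) / (Q + 54.10) = 8.7
→ Q = 54.10·(46.00 − 8.7)/(8.7 − 0) = 231.9 L/s.

232 L/s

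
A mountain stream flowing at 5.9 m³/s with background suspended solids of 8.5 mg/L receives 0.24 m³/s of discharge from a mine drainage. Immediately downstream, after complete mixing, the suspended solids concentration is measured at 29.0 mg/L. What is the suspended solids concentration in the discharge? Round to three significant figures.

Mass balance: 5.900·8.500 + 0.2400·Cₑ = 6.140·29.00
→ Cₑ = (6.140·29.00 − 5.900·8.500) / 0.2400 = 533.0 mg/L.

533 mg/L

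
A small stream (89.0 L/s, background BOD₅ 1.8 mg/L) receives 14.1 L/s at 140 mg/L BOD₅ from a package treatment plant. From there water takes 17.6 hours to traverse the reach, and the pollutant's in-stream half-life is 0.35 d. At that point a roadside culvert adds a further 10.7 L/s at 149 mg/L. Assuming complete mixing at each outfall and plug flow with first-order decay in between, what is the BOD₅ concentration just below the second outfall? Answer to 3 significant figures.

18.4 mg/L

Conservation of mass: C = (89.00·1.800 + 14.10·140.0) / 103.1 = 2134/103.1 = 20.70 mg/L; combined flow 103.1 L/s.
Half-life 0.35 d → k = ln 2 / 0.35 = 1.980 d⁻¹.
Decay over the reach: 20.70·exp(−kt) = 20.70·0.2340 = 4.844 mg/L.
At the second outfall, C = (103.1·4.844 + 10.70·149.0) / (103.1 + 10.70) = 18.40 mg/L.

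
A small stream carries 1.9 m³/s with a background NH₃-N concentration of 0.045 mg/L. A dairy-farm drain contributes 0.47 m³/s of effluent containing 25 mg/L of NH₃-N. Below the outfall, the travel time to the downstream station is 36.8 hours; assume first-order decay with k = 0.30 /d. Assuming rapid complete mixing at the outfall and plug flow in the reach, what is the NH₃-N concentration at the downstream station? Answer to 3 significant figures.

Mass balance: C = (1.900·0.04500 + 0.4700·25.00) / 2.370 = 11.84/2.370 = 4.994 mg/L.
Decay over the reach: 4.994·exp(−kt) = 4.994·0.6313 = 3.153 mg/L.

3.15 mg/L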